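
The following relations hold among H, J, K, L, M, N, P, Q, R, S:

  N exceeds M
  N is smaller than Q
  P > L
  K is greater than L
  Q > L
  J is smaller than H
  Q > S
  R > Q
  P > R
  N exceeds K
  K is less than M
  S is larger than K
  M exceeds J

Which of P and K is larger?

P

K < M < N < Q < R < P, by transitivity through M, N, Q, R.
So K < P; P is the larger of the two.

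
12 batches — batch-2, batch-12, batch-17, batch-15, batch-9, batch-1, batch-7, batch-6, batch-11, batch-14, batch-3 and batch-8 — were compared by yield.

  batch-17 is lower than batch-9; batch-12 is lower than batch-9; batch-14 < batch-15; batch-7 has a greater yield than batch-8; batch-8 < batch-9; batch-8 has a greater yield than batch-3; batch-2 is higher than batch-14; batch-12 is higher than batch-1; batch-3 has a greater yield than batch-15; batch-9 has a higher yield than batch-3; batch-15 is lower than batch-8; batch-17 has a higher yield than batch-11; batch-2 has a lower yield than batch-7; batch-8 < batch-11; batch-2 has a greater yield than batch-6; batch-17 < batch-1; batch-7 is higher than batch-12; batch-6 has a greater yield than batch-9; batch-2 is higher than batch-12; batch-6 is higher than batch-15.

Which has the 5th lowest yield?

The consecutive relations fix a unique order: batch-14 < batch-15 < batch-3 < batch-8 < batch-11 < batch-17 < batch-1 < batch-12 < batch-9 < batch-6 < batch-2 < batch-7.
The 5th smallest is batch-11.

batch-11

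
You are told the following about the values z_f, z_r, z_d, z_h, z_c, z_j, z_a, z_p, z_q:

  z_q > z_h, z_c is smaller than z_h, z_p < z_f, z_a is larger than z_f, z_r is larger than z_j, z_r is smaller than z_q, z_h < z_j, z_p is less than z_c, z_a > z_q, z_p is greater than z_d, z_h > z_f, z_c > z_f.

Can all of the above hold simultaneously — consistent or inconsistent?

consistent

Every relation is compatible with z_d < z_p < z_f < z_c < z_h < z_j < z_r < z_q < z_a; the set is consistent.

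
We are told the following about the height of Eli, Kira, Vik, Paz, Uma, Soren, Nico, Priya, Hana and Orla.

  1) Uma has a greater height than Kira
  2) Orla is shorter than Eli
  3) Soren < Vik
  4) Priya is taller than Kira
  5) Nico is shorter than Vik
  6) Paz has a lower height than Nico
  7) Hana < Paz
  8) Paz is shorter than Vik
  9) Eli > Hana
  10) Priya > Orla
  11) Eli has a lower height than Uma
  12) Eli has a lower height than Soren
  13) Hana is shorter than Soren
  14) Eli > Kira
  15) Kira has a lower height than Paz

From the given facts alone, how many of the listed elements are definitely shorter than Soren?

4

From Soren the given relations immediately reach Hana, Eli.
From those, Kira, Orla — 4 in total.
No other element is forced below Soren by the given relations, so the count is 4.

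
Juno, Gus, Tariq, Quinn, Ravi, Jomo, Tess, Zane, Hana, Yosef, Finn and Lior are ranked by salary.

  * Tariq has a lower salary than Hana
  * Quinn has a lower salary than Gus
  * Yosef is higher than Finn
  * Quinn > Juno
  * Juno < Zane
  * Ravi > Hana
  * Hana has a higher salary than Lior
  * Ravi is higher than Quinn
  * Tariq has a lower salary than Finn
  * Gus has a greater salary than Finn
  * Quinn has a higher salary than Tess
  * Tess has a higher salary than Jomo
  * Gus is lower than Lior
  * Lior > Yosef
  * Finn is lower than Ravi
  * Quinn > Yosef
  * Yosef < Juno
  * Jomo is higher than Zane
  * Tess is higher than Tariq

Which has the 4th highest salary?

Gus

The consecutive relations fix a unique order: Tariq < Finn < Yosef < Juno < Zane < Jomo < Tess < Quinn < Gus < Lior < Hana < Ravi.
Counting 4 from the largest end gives Gus.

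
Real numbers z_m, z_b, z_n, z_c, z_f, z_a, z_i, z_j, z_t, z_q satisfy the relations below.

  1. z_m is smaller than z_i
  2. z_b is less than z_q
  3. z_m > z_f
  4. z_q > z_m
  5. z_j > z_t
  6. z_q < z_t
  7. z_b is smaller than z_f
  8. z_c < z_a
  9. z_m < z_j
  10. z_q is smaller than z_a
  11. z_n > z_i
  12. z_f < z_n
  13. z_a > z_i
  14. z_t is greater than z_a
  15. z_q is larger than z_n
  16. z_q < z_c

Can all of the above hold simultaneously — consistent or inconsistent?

The single ordering z_b < z_f < z_m < z_i < z_n < z_q < z_c < z_a < z_t < z_j satisfies every listed relation, so no contradiction arises.

consistent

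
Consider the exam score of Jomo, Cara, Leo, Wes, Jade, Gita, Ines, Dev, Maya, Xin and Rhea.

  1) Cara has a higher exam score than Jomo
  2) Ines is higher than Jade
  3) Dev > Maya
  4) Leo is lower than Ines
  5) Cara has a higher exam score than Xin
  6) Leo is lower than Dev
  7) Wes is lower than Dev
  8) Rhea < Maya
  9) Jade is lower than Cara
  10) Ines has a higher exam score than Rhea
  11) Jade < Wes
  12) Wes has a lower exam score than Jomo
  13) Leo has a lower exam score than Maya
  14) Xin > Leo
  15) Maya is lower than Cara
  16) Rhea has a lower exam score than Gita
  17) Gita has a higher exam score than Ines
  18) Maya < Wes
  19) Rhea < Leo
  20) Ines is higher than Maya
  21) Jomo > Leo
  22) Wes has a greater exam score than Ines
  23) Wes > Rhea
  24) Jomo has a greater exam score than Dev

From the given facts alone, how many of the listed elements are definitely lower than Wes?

5

Directly below Wes: Rhea, Jade, Maya, Ines.
One step further: Leo (5 so far).
No other element is forced below Wes by the given relations, so the count is 5.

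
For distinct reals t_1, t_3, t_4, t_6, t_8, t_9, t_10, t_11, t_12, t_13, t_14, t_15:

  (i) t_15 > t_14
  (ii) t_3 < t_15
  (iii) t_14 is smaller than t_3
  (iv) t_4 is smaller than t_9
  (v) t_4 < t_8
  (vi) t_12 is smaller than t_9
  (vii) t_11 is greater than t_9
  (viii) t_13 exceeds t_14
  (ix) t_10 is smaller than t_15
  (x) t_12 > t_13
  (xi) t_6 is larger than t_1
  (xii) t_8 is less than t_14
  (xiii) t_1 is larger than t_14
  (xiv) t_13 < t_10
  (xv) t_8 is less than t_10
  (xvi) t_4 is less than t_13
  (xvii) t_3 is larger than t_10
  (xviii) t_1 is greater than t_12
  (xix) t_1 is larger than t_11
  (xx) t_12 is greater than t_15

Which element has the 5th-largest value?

t_12

The consecutive relations fix a unique order: t_4 < t_8 < t_14 < t_13 < t_10 < t_3 < t_15 < t_12 < t_9 < t_11 < t_1 < t_6.
The 5th largest is t_12.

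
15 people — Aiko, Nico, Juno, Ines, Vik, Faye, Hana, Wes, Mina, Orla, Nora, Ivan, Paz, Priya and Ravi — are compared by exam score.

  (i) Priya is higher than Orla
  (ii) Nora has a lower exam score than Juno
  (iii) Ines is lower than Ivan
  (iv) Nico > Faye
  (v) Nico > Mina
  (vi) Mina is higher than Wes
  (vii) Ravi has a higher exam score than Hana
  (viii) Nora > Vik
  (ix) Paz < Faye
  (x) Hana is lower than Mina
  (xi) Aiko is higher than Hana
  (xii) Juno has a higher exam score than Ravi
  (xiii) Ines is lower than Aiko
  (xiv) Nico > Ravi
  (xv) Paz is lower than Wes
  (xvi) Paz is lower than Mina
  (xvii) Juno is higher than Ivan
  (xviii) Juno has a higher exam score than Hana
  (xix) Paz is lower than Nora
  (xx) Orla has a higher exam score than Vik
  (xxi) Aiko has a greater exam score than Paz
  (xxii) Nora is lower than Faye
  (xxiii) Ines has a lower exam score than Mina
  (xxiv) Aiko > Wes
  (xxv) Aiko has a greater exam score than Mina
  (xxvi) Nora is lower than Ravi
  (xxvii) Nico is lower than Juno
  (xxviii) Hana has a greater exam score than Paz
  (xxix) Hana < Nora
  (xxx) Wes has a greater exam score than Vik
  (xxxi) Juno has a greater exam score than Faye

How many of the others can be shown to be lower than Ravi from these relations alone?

4

Directly below Ravi: Hana, Nora.
One step further: Vik, Paz (4 so far).
Nothing else is reachable below Ravi; 4 in all.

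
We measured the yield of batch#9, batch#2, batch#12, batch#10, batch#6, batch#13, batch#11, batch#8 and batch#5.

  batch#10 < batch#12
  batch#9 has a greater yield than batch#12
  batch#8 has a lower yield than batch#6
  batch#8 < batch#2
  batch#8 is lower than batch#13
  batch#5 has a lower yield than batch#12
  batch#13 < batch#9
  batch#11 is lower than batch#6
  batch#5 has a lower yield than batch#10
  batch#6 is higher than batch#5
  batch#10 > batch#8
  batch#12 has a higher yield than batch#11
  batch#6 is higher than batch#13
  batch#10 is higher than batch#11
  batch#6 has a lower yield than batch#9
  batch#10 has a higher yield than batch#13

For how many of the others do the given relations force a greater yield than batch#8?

The elements the relations force above batch#8 are batch#13, batch#2, batch#10, batch#12, batch#6, batch#9 — no chain reaches any other.
That is 6.

6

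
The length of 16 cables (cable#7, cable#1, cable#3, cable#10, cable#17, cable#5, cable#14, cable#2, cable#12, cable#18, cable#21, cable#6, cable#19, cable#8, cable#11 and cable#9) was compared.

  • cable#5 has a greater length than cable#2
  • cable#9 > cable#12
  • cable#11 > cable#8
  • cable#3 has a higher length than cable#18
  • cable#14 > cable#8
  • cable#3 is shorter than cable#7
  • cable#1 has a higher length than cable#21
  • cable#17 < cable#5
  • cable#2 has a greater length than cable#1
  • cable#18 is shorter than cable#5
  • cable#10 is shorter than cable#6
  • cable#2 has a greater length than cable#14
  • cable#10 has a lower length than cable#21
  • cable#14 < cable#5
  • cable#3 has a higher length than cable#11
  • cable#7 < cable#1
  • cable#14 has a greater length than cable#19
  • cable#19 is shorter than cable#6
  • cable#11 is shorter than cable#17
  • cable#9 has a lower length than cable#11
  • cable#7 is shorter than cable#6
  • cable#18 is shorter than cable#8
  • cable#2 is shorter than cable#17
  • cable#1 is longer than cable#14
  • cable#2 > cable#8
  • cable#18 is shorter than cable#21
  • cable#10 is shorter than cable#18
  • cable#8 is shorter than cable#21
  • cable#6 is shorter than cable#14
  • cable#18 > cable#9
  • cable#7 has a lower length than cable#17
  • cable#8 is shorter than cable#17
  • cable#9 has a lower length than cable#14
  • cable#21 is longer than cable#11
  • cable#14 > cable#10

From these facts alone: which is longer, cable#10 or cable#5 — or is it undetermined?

cable#5

Chaining the given relations: cable#10 < cable#18 < cable#8 < cable#11 < cable#3 < cable#7 < cable#6 < cable#14 < cable#1 < cable#2 < cable#17 < cable#5.
So cable#5 is longer.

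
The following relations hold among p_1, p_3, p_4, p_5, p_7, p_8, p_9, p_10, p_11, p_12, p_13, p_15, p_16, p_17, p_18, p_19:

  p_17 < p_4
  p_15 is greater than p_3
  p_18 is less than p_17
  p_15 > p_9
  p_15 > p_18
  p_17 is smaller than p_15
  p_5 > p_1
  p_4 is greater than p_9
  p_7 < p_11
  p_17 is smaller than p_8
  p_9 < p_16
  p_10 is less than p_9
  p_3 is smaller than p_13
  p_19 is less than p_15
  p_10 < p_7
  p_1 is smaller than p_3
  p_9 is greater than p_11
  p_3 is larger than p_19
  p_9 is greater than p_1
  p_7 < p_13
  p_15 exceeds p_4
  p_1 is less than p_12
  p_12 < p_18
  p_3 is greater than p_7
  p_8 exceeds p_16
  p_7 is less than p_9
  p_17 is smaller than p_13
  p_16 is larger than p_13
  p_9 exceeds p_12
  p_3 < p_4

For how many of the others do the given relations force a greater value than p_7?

8

The elements the relations force above p_7 are p_3, p_11, p_9, p_4, p_13, p_16, p_8, p_15 — no chain reaches any other.
That is 8.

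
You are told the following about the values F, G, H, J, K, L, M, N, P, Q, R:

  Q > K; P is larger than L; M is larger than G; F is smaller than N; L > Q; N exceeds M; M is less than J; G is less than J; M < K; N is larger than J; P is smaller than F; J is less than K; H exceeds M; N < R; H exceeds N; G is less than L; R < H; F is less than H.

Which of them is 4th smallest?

Piecing the relations together gives one ordering: G < M < J < K < Q < L < P < F < N < R < H.
Counting 4 from the smallest end gives K.

K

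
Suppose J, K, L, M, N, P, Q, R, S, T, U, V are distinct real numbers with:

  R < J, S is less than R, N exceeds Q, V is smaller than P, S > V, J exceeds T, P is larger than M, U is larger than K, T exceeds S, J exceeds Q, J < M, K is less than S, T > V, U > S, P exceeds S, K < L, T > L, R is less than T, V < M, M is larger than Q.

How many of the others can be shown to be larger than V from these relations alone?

7

From V the given relations immediately reach S, T, M, P.
From those, R, U, J — 7 in total.
Nothing else is reachable above V; 7 in all.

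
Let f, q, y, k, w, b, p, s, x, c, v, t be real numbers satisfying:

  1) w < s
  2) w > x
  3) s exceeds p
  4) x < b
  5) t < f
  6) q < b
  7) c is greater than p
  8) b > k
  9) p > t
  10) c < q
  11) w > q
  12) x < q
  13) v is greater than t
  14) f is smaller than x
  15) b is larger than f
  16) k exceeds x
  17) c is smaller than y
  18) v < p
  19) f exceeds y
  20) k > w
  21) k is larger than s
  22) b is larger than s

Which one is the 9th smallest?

Piecing the relations together gives one ordering: t < v < p < c < y < f < x < q < w < s < k < b.
Counting 9 from the smallest end gives w.

w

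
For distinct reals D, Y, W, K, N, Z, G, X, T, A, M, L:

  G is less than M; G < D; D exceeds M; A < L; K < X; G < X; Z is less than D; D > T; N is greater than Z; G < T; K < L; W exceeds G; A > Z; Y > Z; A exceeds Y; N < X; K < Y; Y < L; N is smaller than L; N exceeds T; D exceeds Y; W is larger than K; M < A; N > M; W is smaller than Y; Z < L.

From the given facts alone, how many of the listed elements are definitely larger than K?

From K the given relations immediately reach W, Y, X, L.
From those, A, D — 6 in total.
Nothing else is reachable above K; 6 in all.

6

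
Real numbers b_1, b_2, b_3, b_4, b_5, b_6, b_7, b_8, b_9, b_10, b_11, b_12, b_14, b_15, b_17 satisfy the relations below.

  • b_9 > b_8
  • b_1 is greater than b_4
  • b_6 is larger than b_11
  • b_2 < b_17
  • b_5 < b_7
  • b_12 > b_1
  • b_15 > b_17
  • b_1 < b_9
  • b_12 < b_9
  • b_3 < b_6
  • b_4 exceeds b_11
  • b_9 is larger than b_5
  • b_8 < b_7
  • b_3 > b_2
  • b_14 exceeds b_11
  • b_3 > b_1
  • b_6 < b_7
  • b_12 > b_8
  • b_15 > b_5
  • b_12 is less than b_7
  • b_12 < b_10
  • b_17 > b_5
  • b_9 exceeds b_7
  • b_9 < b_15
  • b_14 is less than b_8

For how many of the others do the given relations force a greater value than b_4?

8

From b_4 the given relations immediately reach b_1.
From those, b_12, b_3, b_9 — 4 in total.
From those, b_10, b_6, b_7, b_15 — 8 in total.
No other element is forced above b_4 by the given relations, so the count is 8.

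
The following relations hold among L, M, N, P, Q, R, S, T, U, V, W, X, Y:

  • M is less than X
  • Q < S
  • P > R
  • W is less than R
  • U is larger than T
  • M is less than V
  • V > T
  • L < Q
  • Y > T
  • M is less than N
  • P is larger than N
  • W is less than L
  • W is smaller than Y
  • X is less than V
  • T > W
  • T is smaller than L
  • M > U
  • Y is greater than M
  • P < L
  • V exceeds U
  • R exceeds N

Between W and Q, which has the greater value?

Q

Link the given pairs in sequence: W < T; T < U; U < M; M < N; N < R; R < P; P < L; L < Q.
Together: W < T < U < M < N < R < P < L < Q.
So W < Q; Q is the larger of the two.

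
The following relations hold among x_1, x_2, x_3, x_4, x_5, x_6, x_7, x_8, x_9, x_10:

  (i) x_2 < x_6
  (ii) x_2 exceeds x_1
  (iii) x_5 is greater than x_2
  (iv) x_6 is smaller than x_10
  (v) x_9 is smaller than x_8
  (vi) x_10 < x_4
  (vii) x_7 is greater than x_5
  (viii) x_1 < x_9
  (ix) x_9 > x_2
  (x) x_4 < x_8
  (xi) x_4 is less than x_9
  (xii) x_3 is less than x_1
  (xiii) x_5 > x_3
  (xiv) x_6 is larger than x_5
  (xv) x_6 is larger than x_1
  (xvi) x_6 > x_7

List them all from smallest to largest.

Nothing is placed below x_3, so it is least; from there x_3 < x_1; x_1 < x_2; x_2 < x_5; x_5 < x_7; x_7 < x_6; x_6 < x_10; x_10 < x_4; x_4 < x_9; x_9 < x_8, each given directly.

x_3 < x_1 < x_2 < x_5 < x_7 < x_6 < x_10 < x_4 < x_9 < x_8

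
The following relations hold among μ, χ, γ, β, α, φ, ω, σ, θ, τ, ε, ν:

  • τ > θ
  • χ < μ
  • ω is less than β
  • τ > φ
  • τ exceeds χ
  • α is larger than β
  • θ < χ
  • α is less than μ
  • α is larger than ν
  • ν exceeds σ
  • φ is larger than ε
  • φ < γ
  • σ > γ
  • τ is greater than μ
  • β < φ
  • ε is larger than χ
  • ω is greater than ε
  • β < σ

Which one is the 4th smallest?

ω

Chaining the given pairs: θ < χ < ε < ω < β < φ < γ < σ < ν < α < μ < τ.
Counting 4 from the smallest end gives ω.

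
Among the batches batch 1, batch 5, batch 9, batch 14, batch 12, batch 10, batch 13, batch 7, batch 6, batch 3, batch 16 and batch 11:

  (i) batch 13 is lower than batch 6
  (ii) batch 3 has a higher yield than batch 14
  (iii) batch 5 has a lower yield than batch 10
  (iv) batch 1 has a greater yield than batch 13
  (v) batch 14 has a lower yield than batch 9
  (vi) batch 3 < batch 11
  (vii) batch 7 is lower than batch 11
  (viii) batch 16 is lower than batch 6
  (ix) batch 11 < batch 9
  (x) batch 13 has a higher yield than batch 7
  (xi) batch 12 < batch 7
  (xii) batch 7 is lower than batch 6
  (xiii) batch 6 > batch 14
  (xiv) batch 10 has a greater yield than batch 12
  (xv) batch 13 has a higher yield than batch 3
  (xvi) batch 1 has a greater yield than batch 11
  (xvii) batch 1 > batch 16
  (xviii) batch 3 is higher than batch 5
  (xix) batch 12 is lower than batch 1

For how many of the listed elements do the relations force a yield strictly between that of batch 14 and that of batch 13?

1

The relations place batch 14 below batch 13. An element lies strictly between them when it is forced above batch 14 and also forced below batch 13.
Above batch 14: {batch 3, batch 6, batch 11, batch 9, batch 1}. Below batch 13: {batch 5, batch 12, batch 3, batch 7}.
Intersection: {batch 3} — 1.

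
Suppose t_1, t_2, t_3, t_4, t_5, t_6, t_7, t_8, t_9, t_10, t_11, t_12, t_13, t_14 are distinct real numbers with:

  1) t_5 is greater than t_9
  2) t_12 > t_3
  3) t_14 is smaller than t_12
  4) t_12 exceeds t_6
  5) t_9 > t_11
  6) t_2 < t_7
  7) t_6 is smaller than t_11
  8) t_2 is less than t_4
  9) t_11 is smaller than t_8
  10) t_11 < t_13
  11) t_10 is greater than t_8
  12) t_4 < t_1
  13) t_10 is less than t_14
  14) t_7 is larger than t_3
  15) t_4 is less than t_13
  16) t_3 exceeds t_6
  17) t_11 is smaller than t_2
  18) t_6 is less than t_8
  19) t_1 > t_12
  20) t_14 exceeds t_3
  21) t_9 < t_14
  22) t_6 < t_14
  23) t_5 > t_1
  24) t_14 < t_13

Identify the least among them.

t_11 is not least since t_6 < t_11; t_8 is not least since t_6 < t_8; t_3 is not least since t_6 < t_3; t_9 is not least since t_11 < t_9; t_10 is not least since t_8 < t_10; t_14 is not least since t_9 < t_14; t_2 is not least since t_11 < t_2; t_12 is not least since t_6 < t_12; t_4 is not least since t_2 < t_4; t_7 is not least since t_3 < t_7; t_1 is not least since t_4 < t_1; t_5 is not least since t_9 < t_5; t_13 is not least since t_4 < t_13.
Only t_6 has nothing below it, so t_6 is the least.

t_6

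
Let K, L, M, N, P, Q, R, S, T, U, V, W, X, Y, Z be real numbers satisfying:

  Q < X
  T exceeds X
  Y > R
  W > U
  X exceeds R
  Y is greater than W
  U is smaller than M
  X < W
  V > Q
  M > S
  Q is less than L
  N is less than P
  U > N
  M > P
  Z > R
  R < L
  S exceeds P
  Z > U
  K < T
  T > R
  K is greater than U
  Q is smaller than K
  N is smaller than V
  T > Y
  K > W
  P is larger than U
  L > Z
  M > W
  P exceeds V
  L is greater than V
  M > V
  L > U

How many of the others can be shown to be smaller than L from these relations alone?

6

From L the given relations immediately reach Q, U, R, V, Z.
From those, N — 6 in total.
Nothing else is reachable below L; 6 in all.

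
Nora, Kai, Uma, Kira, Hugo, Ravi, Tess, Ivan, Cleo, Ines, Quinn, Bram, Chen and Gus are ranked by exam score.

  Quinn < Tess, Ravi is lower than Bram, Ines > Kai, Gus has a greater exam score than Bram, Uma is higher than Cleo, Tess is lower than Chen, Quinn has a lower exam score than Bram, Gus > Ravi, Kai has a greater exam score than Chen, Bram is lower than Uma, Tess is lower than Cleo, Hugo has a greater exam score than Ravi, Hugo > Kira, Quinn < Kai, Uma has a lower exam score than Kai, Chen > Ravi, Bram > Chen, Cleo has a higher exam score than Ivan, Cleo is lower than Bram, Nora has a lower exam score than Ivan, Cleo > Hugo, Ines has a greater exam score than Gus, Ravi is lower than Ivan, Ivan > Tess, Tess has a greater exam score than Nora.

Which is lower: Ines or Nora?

Nora

Nora < Tess and Tess < Ivan give Nora < Ivan.
Then Ivan < Cleo extends the chain to Cleo.
Then Cleo < Uma extends the chain to Uma.
With Uma < Kai: Nora < Tess < Ivan < Cleo < Uma < Kai.
Then Kai < Ines extends the chain to Ines.
So Nora < Ines; Nora is the lower of the two.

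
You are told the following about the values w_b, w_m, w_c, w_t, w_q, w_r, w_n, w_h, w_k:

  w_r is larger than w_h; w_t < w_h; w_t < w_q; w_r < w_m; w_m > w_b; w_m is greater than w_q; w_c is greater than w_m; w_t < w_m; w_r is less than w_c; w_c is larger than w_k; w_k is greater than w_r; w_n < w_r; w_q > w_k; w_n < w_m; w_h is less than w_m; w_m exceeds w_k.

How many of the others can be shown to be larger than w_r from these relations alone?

The elements the relations force above w_r are w_k, w_q, w_m, w_c — no chain reaches any other.
That is 4.

4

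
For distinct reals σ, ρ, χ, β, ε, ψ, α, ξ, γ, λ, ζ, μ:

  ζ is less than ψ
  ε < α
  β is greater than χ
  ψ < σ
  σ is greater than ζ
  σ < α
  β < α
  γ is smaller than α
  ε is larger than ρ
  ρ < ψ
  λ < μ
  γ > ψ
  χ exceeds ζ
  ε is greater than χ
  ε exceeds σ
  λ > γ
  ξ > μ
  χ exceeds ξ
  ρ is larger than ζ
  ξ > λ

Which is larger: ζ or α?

ζ < ρ and ρ < ψ give ζ < ψ.
With ψ < γ: ζ < ρ < ψ < γ.
Then γ < λ extends the chain to λ.
With λ < μ: ζ < ρ < ψ < γ < λ < μ.
With μ < ξ: ζ < ρ < ψ < γ < λ < μ < ξ.
With ξ < χ: ζ < ρ < ψ < γ < λ < μ < ξ < χ.
With χ < β: ζ < ρ < ψ < γ < λ < μ < ξ < χ < β.
With β < α: ζ < ρ < ψ < γ < λ < μ < ξ < χ < β < α.
So ζ < α; α is the larger of the two.

α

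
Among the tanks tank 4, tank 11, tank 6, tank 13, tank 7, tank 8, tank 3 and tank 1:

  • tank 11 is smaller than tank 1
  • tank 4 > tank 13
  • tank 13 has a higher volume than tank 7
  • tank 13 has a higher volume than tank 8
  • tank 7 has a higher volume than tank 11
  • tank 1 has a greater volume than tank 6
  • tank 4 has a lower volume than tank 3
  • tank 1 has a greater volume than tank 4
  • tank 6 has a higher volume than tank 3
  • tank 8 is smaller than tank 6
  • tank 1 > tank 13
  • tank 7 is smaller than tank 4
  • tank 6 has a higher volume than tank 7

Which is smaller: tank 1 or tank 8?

The relevant relations are tank 8 < tank 13; tank 13 < tank 4; tank 4 < tank 3; tank 3 < tank 6; tank 6 < tank 1.
Together: tank 8 < tank 13 < tank 4 < tank 3 < tank 6 < tank 1.
So tank 8 < tank 1; tank 8 is the smaller of the two.

tank 8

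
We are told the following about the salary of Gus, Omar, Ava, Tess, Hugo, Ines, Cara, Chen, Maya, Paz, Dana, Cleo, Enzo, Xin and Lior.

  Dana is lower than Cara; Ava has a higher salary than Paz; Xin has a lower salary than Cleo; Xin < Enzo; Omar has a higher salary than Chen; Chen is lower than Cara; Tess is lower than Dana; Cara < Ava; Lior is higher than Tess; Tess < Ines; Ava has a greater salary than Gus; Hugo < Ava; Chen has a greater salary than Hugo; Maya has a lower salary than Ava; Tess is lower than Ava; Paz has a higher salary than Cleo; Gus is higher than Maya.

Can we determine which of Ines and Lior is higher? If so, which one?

Following every chain through Lior: below Lior we get Tess.
Ines is not reached, and no chain runs the other way from Ines to Lior.
So the given relations leave the order of Lior and Ines undetermined.

undetermined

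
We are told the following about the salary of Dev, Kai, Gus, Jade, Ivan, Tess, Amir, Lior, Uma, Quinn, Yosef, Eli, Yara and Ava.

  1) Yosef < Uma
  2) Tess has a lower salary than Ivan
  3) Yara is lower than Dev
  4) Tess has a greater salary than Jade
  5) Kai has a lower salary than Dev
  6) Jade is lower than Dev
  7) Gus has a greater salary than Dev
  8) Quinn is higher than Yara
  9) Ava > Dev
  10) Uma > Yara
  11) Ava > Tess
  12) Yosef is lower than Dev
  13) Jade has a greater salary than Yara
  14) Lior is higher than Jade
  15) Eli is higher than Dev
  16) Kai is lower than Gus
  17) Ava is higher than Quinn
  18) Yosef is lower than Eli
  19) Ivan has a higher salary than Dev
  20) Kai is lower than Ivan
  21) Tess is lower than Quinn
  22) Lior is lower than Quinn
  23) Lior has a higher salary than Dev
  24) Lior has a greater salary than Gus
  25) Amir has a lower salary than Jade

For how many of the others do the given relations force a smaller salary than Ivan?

7

From Ivan the given relations immediately reach Tess, Kai, Dev.
From those, Yosef, Yara, Jade — 6 in total.
From those, Amir — 7 in total.
Nothing else is reachable below Ivan; 7 in all.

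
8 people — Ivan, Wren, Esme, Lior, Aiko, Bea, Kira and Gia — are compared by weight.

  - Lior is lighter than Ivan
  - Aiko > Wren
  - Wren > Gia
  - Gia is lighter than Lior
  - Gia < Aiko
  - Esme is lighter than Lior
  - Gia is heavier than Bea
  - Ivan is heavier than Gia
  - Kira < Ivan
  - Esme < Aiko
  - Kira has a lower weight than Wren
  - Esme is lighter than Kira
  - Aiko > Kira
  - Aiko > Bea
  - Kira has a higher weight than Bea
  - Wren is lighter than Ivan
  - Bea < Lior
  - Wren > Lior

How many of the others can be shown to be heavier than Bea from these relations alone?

The elements the relations force above Bea are Kira, Gia, Lior, Wren, Aiko, Ivan — no chain reaches any other.
That is 6.

6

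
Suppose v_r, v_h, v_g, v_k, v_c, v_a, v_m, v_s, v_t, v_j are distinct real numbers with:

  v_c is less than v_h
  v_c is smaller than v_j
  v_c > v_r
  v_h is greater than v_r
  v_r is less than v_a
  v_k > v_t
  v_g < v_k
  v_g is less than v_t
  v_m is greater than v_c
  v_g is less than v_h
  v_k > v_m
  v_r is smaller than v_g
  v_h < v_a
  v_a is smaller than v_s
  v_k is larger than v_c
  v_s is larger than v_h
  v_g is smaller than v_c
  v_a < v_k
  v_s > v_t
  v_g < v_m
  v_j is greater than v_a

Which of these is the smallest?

v_g is not least since v_r < v_g; v_c is not least since v_r < v_c; v_h is not least since v_g < v_h; v_t is not least since v_g < v_t; v_m is not least since v_c < v_m; v_a is not least since v_h < v_a; v_s is not least since v_h < v_s; v_k is not least since v_c < v_k; v_j is not least since v_c < v_j.
Only v_r has nothing below it, so v_r is the smallest.

v_r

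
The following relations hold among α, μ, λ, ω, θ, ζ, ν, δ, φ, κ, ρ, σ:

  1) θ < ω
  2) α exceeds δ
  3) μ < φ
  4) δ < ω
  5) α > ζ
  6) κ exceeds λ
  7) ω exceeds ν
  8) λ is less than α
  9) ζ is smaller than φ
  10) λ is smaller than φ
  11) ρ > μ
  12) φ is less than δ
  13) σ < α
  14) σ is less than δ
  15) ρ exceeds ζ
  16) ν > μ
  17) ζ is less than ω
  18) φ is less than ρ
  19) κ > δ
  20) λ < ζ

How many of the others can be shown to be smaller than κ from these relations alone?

Directly below κ: λ, δ.
One step further: φ, σ (4 so far).
One step further: μ, ζ (6 so far).
No other element is forced below κ by the given relations, so the count is 6.

6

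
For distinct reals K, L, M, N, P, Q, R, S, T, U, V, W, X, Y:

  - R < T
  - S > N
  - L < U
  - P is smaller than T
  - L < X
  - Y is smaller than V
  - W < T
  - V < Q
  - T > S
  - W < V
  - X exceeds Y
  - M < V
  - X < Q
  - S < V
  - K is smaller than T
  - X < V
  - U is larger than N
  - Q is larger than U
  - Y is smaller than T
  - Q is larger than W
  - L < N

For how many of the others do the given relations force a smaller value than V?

7

The elements the relations force below V are W, M, Y, L, N, S, X — no chain reaches any other.
That is 7.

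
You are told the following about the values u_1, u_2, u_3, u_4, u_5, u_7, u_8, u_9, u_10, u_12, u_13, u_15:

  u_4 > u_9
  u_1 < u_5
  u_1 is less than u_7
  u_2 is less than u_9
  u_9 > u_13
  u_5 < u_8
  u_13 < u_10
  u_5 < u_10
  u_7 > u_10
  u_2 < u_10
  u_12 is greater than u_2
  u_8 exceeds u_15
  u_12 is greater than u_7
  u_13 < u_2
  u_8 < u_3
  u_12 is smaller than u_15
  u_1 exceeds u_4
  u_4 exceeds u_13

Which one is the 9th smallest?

u_12

Piecing the relations together gives one ordering: u_13 < u_2 < u_9 < u_4 < u_1 < u_5 < u_10 < u_7 < u_12 < u_15 < u_8 < u_3.
Counting 9 from the smallest end gives u_12.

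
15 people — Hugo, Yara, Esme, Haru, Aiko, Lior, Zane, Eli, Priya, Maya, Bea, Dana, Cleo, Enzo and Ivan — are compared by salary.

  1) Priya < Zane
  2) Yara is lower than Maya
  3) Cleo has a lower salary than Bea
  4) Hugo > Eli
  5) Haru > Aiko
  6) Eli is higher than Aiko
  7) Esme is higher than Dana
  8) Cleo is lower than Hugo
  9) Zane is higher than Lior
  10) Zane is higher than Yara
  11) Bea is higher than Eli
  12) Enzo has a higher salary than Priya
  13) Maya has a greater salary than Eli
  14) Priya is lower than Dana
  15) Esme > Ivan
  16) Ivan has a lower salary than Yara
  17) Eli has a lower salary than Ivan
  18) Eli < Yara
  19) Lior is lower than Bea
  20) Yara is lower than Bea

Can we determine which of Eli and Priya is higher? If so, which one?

Following every chain through Priya: above Priya we get Enzo, Dana, Zane, Esme.
Eli is not reached, and no chain runs the other way from Eli to Priya.
So the given relations leave the order of Priya and Eli undetermined.

undetermined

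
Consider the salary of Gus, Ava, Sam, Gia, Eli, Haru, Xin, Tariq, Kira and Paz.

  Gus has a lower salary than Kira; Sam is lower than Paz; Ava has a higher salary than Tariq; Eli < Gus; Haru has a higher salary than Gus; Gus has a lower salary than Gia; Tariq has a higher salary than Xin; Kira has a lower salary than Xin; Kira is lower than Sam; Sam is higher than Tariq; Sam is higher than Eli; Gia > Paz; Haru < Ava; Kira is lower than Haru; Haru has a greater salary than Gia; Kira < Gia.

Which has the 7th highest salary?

Xin

Chaining the given pairs: Eli < Gus < Kira < Xin < Tariq < Sam < Paz < Gia < Haru < Ava.
Counting 7 from the largest end gives Xin.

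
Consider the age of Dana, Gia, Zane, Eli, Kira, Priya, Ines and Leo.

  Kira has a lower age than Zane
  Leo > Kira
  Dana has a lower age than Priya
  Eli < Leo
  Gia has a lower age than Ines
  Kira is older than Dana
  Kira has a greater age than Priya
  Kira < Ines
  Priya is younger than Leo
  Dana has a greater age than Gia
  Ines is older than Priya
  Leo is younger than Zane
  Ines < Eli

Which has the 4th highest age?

Chaining the given pairs: Gia < Dana < Priya < Kira < Ines < Eli < Leo < Zane.
The 4th largest is Ines.

Ines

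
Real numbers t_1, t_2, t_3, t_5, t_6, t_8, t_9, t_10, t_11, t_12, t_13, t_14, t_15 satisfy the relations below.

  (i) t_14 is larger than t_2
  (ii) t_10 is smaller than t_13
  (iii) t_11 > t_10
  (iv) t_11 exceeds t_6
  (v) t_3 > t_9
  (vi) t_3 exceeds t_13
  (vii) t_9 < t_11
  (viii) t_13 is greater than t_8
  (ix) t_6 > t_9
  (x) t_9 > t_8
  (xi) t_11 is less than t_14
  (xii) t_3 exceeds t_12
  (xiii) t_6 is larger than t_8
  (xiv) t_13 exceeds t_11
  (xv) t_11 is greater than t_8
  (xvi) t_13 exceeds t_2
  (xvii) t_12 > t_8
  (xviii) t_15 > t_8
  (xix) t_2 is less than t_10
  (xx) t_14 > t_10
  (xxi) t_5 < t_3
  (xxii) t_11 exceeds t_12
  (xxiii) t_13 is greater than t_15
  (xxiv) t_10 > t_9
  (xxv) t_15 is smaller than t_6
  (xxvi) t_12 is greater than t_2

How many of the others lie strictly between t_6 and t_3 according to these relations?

2

Chaining upward from t_6 reaches: t_11, t_14, t_13.
Chaining downward from t_3 reaches: t_8, t_9, t_15, t_5, t_2, t_10, t_12, t_11, t_13.
Strictly between t_6 and t_3 are those in both lists: t_11, t_13 — 2 elements.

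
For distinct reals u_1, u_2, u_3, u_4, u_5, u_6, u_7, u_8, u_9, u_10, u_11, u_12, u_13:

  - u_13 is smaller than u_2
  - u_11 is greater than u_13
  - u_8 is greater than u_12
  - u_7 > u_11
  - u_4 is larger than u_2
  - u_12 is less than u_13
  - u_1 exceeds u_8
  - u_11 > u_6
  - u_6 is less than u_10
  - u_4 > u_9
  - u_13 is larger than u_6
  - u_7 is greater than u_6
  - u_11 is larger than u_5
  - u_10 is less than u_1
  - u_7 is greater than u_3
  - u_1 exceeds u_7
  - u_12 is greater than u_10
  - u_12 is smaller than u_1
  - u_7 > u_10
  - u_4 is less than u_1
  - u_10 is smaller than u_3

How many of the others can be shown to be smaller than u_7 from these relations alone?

Directly below u_7: u_6, u_10, u_3, u_11.
One step further: u_5, u_13 (6 so far).
One step further: u_12 (7 so far).
No other element is forced below u_7 by the given relations, so the count is 7.

7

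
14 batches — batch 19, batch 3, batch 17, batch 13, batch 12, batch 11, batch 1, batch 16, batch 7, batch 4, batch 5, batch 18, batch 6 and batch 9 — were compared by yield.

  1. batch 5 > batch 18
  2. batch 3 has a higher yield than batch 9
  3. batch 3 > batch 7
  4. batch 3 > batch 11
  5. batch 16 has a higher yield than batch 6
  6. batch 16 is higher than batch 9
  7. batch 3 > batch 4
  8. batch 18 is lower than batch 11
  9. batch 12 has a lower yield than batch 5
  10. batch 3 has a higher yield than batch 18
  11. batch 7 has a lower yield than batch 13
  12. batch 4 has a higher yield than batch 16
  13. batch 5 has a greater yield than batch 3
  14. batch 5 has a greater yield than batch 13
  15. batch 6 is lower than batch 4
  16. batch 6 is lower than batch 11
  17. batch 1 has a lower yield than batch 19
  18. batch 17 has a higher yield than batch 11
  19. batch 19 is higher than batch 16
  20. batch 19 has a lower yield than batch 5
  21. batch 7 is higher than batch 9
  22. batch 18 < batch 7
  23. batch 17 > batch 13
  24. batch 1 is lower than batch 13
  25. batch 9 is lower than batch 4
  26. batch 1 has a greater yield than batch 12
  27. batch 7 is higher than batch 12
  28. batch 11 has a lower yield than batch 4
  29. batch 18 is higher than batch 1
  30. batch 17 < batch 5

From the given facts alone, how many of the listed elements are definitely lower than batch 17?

From batch 17 the given relations immediately reach batch 11, batch 13.
From those, batch 1, batch 18, batch 6, batch 7 — 6 in total.
From those, batch 12, batch 9 — 8 in total.
No other element is forced below batch 17 by the given relations, so the count is 8.

8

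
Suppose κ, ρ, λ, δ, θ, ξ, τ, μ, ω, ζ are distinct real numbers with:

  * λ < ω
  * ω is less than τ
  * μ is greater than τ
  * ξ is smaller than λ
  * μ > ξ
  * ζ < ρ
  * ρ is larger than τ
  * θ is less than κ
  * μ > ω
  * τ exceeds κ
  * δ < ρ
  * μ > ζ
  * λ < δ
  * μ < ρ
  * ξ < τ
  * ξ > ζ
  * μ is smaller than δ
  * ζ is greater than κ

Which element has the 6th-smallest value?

The consecutive relations fix a unique order: θ < κ < ζ < ξ < λ < ω < τ < μ < δ < ρ.
Counting 6 from the smallest end gives ω.

ω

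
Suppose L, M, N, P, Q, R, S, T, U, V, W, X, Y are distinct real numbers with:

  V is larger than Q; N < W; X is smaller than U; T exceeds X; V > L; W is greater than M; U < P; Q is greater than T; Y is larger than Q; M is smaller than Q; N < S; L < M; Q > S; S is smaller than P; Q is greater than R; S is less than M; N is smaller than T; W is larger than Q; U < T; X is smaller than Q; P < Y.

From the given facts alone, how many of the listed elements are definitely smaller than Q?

8

The elements the relations force below Q are X, N, S, R, U, L, T, M — no chain reaches any other.
That is 8.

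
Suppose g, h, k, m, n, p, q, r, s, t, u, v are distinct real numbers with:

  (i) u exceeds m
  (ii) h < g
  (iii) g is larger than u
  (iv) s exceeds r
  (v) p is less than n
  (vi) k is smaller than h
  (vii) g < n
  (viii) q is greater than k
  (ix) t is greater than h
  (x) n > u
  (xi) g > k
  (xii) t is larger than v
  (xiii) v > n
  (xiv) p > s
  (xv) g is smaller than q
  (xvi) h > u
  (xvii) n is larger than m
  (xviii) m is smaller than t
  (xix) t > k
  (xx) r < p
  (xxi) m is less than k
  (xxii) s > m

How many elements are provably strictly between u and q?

2

The relations place u below q. An element lies strictly between them when it is forced above u and also forced below q.
Above u: {h, g, n, v, t}. Below q: {m, k, h, g}.
Intersection: {h, g} — 2.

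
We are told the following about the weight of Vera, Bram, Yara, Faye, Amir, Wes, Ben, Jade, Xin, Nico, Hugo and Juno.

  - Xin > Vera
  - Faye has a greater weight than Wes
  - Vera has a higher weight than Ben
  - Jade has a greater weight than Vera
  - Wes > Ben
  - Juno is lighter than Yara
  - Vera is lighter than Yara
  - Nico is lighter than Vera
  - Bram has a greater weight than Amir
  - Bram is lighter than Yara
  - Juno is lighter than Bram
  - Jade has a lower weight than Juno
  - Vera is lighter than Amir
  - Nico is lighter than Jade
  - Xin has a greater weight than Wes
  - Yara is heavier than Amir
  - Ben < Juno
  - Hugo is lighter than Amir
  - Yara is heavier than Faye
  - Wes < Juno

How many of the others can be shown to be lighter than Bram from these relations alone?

From Bram the given relations immediately reach Amir, Juno.
From those, Ben, Hugo, Vera, Wes, Jade — 7 in total.
From those, Nico — 8 in total.
Nothing else is reachable below Bram; 8 in all.

8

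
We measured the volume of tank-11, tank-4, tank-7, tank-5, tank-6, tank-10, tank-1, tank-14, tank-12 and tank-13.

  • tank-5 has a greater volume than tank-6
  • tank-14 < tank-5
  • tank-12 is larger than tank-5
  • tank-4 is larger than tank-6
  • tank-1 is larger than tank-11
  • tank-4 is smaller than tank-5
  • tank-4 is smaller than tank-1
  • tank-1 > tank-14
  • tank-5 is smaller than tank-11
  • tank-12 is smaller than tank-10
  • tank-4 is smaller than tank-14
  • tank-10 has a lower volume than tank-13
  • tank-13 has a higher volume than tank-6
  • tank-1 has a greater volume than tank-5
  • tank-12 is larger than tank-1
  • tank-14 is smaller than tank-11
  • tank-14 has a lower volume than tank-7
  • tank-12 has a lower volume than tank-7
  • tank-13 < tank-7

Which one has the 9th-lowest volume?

tank-13

Piecing the relations together gives one ordering: tank-6 < tank-4 < tank-14 < tank-5 < tank-11 < tank-1 < tank-12 < tank-10 < tank-13 < tank-7.
The 9th smallest is tank-13.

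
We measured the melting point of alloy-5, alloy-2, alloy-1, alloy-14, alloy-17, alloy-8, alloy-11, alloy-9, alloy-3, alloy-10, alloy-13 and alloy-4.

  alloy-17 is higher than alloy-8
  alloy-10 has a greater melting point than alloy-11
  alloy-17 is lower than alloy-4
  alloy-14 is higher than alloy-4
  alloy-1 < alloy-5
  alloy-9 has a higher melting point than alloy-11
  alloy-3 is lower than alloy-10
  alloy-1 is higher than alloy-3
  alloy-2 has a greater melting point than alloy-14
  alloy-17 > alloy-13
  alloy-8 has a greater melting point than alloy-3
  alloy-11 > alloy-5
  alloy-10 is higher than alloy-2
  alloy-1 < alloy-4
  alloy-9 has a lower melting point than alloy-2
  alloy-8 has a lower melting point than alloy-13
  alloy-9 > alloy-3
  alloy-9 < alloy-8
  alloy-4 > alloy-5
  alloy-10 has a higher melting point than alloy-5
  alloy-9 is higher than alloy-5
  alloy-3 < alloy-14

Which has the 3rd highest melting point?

alloy-14

Chaining the given pairs: alloy-3 < alloy-1 < alloy-5 < alloy-11 < alloy-9 < alloy-8 < alloy-13 < alloy-17 < alloy-4 < alloy-14 < alloy-2 < alloy-10.
The 3rd largest is alloy-14.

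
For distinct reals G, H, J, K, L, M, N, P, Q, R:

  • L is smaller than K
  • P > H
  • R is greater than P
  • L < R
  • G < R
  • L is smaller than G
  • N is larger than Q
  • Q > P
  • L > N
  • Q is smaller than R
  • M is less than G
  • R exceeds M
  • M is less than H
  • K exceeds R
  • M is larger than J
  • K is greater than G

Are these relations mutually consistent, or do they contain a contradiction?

Every relation is compatible with J < M < H < P < Q < N < L < G < R < K; the set is consistent.

consistent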